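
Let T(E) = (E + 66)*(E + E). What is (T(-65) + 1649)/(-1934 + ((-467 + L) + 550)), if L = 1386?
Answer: -49/15 ≈ -3.2667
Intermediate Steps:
T(E) = 2*E*(66 + E) (T(E) = (66 + E)*(2*E) = 2*E*(66 + E))
(T(-65) + 1649)/(-1934 + ((-467 + L) + 550)) = (2*(-65)*(66 - 65) + 1649)/(-1934 + ((-467 + 1386) + 550)) = (2*(-65)*1 + 1649)/(-1934 + (919 + 550)) = (-130 + 1649)/(-1934 + 1469) = 1519/(-465) = 1519*(-1/465) = -49/15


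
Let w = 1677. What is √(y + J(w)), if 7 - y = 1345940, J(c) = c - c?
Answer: I*√1345933 ≈ 1160.1*I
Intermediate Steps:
J(c) = 0
y = -1345933 (y = 7 - 1*1345940 = 7 - 1345940 = -1345933)
√(y + J(w)) = √(-1345933 + 0) = √(-1345933) = I*√1345933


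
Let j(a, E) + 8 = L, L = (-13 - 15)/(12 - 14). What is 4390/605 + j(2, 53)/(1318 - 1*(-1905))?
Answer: 257320/35453 ≈ 7.2581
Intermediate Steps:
L = 14 (L = -28/(-2) = -28*(-½) = 14)
j(a, E) = 6 (j(a, E) = -8 + 14 = 6)
4390/605 + j(2, 53)/(1318 - 1*(-1905)) = 4390/605 + 6/(1318 - 1*(-1905)) = 4390*(1/605) + 6/(1318 + 1905) = 878/121 + 6/3223 = 257320/35453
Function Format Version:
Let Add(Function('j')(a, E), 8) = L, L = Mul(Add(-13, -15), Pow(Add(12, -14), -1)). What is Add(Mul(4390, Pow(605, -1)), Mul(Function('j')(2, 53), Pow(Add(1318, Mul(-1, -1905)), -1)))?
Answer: Rational(257320, 35453) ≈ 7.2581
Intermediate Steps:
L = 14 (L = Mul(-28, Pow(-2, -1)) = Mul(-28, Rational(-1, 2)) = 14)
Function('j')(a, E) = 6 (Function('j')(a, E) = Add(-8, 14) = 6)
Add(Mul(4390, Pow(605, -1)), Mul(Function('j')(2, 53), Pow(Add(1318, Mul(-1, -1905)), -1))) = Add(Mul(4390, Pow(605, -1)), Mul(6, Pow(Add(1318, Mul(-1, -1905)), -1))) = Add(Mul(4390, Rational(1, 605)), Mul(6, Pow(Add(1318, 1905), -1))) = Add(Rational(878, 121), Mul(6, Pow(3223, -1))) = Add(Rational(878, 121), Mul(6, Rational(1, 3223))) = Add(Rational(878, 121), Rational(6, 3223)) = Rational(257320, 35453)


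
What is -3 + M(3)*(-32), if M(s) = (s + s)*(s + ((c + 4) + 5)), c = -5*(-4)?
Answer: -6147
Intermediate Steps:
c = 20
M(s) = 2*s*(29 + s) (M(s) = (s + s)*(s + ((20 + 4) + 5)) = (2*s)*(s + (24 + 5)) = (2*s)*(s + 29) = (2*s)*(29 + s) = 2*s*(29 + s))
-3 + M(3)*(-32) = -3 + (2*3*(29 + 3))*(-32) = -3 + (2*3*32)*(-32) = -3 + 192*(-32) = -3 - 6144 = -6147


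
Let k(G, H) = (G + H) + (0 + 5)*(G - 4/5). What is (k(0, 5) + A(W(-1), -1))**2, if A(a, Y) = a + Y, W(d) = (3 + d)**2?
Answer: 16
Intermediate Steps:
A(a, Y) = Y + a
k(G, H) = -4 + H + 6*G (k(G, H) = (G + H) + 5*(G - 4*1/5) = (G + H) + 5*(G - 4/5) = (G + H) + 5*(-4/5 + G) = (G + H) + (-4 + 5*G) = -4 + H + 6*G)
(k(0, 5) + A(W(-1), -1))**2 = ((-4 + 5 + 6*0) + (-1 + (3 - 1)**2))**2 = ((-4 + 5 + 0) + (-1 + 2**2))**2 = (1 + (-1 + 4))**2 = (1 + 3)**2 = 4**2 = 16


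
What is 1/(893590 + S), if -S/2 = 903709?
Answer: -1/913828 ≈ -1.0943e-6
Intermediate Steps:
S = -1807418 (S = -2*903709 = -1807418)
1/(893590 + S) = 1/(893590 - 1807418) = 1/(-913828) = -1/913828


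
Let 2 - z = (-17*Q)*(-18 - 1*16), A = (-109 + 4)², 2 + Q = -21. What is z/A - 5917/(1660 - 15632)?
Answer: 11952697/7335300 ≈ 1.6295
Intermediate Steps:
Q = -23 (Q = -2 - 21 = -23)
A = 11025 (A = (-105)² = 11025)
z = 13296 (z = 2 - (-17*(-23))*(-18 - 1*16) = 2 - 391*(-18 - 16) = 2 - 391*(-34) = 2 - 1*(-13294) = 2 + 13294 = 13296)
z/A - 5917/(1660 - 15632) = 13296/11025 - 5917/(1660 - 15632) = 13296*(1/11025) - 5917/(-13972) = 4432/3675 - 5917*(-1/13972) = 4432/3675 + 5917/13972 = 11952697/7335300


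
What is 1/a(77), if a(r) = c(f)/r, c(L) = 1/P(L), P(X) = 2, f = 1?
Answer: 154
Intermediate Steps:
c(L) = ½ (c(L) = 1/2 = ½)
a(r) = 1/(2*r)
1/a(77) = 1/((½)/77) = 1/((½)*(1/77)) = 1/(1/154) = 154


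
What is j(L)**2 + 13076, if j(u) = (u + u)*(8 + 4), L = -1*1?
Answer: 13652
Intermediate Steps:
L = -1
j(u) = 24*u (j(u) = (2*u)*12 = 24*u)
j(L)**2 + 13076 = (24*(-1))**2 + 13076 = (-24)**2 + 13076 = 576 + 13076 = 13652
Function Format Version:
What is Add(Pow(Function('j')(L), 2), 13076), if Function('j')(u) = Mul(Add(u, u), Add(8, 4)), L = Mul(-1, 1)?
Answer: 13652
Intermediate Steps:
L = -1
Function('j')(u) = Mul(24, u) (Function('j')(u) = Mul(Mul(2, u), 12) = Mul(24, u))
Add(Pow(Function('j')(L), 2), 13076) = Add(Pow(Mul(24, -1), 2), 13076) = Add(Pow(-24, 2), 13076) = Add(576, 13076) = 13652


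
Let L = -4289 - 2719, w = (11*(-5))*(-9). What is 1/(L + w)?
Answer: -1/6513 ≈ -0.00015354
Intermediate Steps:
w = 495 (w = -55*(-9) = 495)
L = -7008
1/(L + w) = 1/(-7008 + 495) = 1/(-6513) = -1/6513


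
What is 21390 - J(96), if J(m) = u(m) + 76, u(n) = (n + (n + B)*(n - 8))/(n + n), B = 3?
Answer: 170145/8 ≈ 21268.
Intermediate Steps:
u(n) = (n + (-8 + n)*(3 + n))/(2*n) (u(n) = (n + (n + 3)*(n - 8))/(n + n) = (n + (3 + n)*(-8 + n))/((2*n)) = (n + (-8 + n)*(3 + n))*(1/(2*n)) = (n + (-8 + n)*(3 + n))/(2*n))
J(m) = 74 + m/2 - 12/m (J(m) = (-2 + m/2 - 12/m) + 76 = 74 + m/2 - 12/m)
21390 - J(96) = 21390 - (74 + (½)*96 - 12/96) = 21390 - (74 + 48 - 12*1/96) = 21390 - (74 + 48 - ⅛) = 21390 - 1*975/8 = 21390 - 975/8 = 170145/8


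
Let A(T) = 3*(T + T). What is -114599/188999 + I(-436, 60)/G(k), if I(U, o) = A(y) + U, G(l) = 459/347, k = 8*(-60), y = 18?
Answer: -21563711125/86750541 ≈ -248.57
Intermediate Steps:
k = -480
G(l) = 459/347 (G(l) = 459*(1/347) = 459/347)
A(T) = 6*T (A(T) = 3*(2*T) = 6*T)
I(U, o) = 108 + U (I(U, o) = 6*18 + U = 108 + U)
-114599/188999 + I(-436, 60)/G(k) = -114599/188999 + (108 - 436)/(459/347) = -114599*1/188999 - 328*347/459 = -114599/188999 - 113816/459 = -21563711125/86750541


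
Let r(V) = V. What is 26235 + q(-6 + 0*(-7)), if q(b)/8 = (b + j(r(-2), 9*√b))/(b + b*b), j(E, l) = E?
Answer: 393493/15 ≈ 26233.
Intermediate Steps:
q(b) = 8*(-2 + b)/(b + b²) (q(b) = 8*((b - 2)/(b + b*b)) = 8*((-2 + b)/(b + b²)) = 8*(-2 + b)/(b + b²))
26235 + q(-6 + 0*(-7)) = 26235 + 8*(-2 + (-6 + 0*(-7)))/((-6 + 0*(-7))*(1 + (-6 + 0*(-7)))) = 26235 + 8*(-2 + (-6 + 0))/((-6 + 0)*(1 + (-6 + 0))) = 26235 + 8*(-2 - 6)/(-6*(1 - 6)) = 26235 + 8*(-⅙)*(-8)/(-5) = 26235 + 8*(-⅙)*(-⅕)*(-8) = 26235 - 32/15 = 393493/15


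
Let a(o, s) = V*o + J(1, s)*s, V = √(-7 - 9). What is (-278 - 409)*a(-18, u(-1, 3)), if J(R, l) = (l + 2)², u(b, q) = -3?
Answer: 2061 + 49464*I ≈ 2061.0 + 49464.0*I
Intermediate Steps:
J(R, l) = (2 + l)²
V = 4*I (V = √(-16) = 4*I ≈ 4.0*I)
a(o, s) = s*(2 + s)² + 4*I*o (a(o, s) = (4*I)*o + (2 + s)²*s = 4*I*o + s*(2 + s)² = s*(2 + s)² + 4*I*o)
(-278 - 409)*a(-18, u(-1, 3)) = (-278 - 409)*(-3*(2 - 3)² + 4*I*(-18)) = -687*(-3*(-1)² - 72*I) = -687*(-3*1 - 72*I) = -687*(-3 - 72*I) = 2061 + 49464*I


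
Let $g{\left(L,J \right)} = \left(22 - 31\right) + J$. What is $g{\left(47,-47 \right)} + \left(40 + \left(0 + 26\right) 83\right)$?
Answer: $2142$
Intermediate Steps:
$g{\left(L,J \right)} = -9 + J$
$g{\left(47,-47 \right)} + \left(40 + \left(0 + 26\right) 83\right) = \left(-9 - 47\right) + \left(40 + \left(0 + 26\right) 83\right) = -56 + \left(40 + 26 \cdot 83\right) = -56 + \left(40 + 2158\right) = -56 + 2198 = 2142$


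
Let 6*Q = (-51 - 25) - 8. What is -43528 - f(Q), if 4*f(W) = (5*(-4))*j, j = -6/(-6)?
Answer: -43523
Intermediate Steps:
Q = -14 (Q = ((-51 - 25) - 8)/6 = (-76 - 8)/6 = (⅙)*(-84) = -14)
j = 1 (j = -6*(-⅙) = 1)
f(W) = -5 (f(W) = ((5*(-4))*1)/4 = (-20*1)/4 = (¼)*(-20) = -5)
-43528 - f(Q) = -43528 - 1*(-5) = -43528 + 5 = -43523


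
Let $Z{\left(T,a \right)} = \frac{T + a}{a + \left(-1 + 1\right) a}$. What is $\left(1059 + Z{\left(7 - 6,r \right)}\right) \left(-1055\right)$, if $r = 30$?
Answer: $- \frac{6710011}{6} \approx -1.1183 \cdot 10^{6}$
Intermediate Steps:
$Z{\left(T,a \right)} = \frac{T + a}{a}$ ($Z{\left(T,a \right)} = \frac{T + a}{a + 0 a} = \frac{T + a}{a + 0} = \frac{T + a}{a}$)
$\left(1059 + Z{\left(7 - 6,r \right)}\right) \left(-1055\right) = \left(1059 + \frac{\left(7 - 6\right) + 30}{30}\right) \left(-1055\right) = \left(1059 + \frac{1 + 30}{30}\right) \left(-1055\right) = \left(1059 + \frac{1}{30} \cdot 31\right) \left(-1055\right) = \left(1059 + \frac{31}{30}\right) \left(-1055\right) = \frac{31801}{30} \left(-1055\right) = - \frac{6710011}{6}$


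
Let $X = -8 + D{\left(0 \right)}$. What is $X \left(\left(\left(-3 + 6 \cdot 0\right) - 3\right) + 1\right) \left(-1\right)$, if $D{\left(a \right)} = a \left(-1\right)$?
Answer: $-40$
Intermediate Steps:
$D{\left(a \right)} = - a$
$X = -8$ ($X = -8 - 0 = -8 + 0 = -8$)
$X \left(\left(\left(-3 + 6 \cdot 0\right) - 3\right) + 1\right) \left(-1\right) = - 8 \left(\left(\left(-3 + 6 \cdot 0\right) - 3\right) + 1\right) \left(-1\right) = - 8 \left(\left(\left(-3 + 0\right) - 3\right) + 1\right) \left(-1\right) = - 8 \left(\left(-3 - 3\right) + 1\right) \left(-1\right) = - 8 \left(-6 + 1\right) \left(-1\right) = \left(-8\right) \left(-5\right) \left(-1\right) = 40 \left(-1\right) = -40$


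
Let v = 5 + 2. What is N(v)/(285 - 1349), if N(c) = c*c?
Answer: -7/152 ≈ -0.046053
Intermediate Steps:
v = 7
N(c) = c**2
N(v)/(285 - 1349) = 7**2/(285 - 1349) = 49/(-1064) = -1/1064*49 = -7/152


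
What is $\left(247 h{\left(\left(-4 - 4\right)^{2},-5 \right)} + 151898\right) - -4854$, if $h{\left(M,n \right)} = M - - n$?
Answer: $171325$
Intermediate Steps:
$h{\left(M,n \right)} = M + n$
$\left(247 h{\left(\left(-4 - 4\right)^{2},-5 \right)} + 151898\right) - -4854 = \left(247 \left(\left(-4 - 4\right)^{2} - 5\right) + 151898\right) - -4854 = \left(247 \left(\left(-8\right)^{2} - 5\right) + 151898\right) + \left(-141535 + 146389\right) = \left(247 \left(64 - 5\right) + 151898\right) + 4854 = \left(247 \cdot 59 + 151898\right) + 4854 = \left(14573 + 151898\right) + 4854 = 166471 + 4854 = 171325$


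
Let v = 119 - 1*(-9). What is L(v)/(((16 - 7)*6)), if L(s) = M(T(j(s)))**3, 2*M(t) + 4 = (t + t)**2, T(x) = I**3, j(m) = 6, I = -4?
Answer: 10173208500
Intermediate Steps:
T(x) = -64 (T(x) = (-4)**3 = -64)
v = 128 (v = 119 + 9 = 128)
M(t) = -2 + 2*t**2 (M(t) = -2 + (t + t)**2/2 = -2 + (2*t)**2/2 = -2 + (4*t**2)/2 = -2 + 2*t**2)
L(s) = 549353259000 (L(s) = (-2 + 2*(-64)**2)**3 = (-2 + 2*4096)**3 = (-2 + 8192)**3 = 8190**3 = 549353259000)
L(v)/(((16 - 7)*6)) = 549353259000/(((16 - 7)*6)) = 549353259000/((9*6)) = 549353259000/54 = 549353259000*(1/54) = 10173208500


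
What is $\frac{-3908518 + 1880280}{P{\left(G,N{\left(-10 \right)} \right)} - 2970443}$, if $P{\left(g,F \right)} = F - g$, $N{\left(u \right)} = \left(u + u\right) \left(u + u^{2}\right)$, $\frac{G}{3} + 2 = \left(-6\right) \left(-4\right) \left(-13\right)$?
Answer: $\frac{2028238}{2971301} \approx 0.68261$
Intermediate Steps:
$G = -942$ ($G = -6 + 3 \left(-6\right) \left(-4\right) \left(-13\right) = -6 + 3 \cdot 24 \left(-13\right) = -6 + 3 \left(-312\right) = -6 - 936 = -942$)
$N{\left(u \right)} = 2 u \left(u + u^{2}\right)$
$\frac{-3908518 + 1880280}{P{\left(G,N{\left(-10 \right)} \right)} - 2970443} = \frac{-3908518 + 1880280}{\left(2 \left(-10\right)^{2} \left(1 - 10\right) - -942\right) - 2970443} = - \frac{2028238}{\left(2 \cdot 100 \left(-9\right) + 942\right) - 2970443} = - \frac{2028238}{\left(-1800 + 942\right) - 2970443} = - \frac{2028238}{-858 - 2970443} = - \frac{2028238}{-2971301} = \left(-2028238\right) \left(- \frac{1}{2971301}\right) = \frac{2028238}{2971301}$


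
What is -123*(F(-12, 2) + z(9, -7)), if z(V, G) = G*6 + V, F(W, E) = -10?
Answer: 5289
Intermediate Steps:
z(V, G) = V + 6*G (z(V, G) = 6*G + V = V + 6*G)
-123*(F(-12, 2) + z(9, -7)) = -123*(-10 + (9 + 6*(-7))) = -123*(-10 + (9 - 42)) = -123*(-10 - 33) = -123*(-43) = 5289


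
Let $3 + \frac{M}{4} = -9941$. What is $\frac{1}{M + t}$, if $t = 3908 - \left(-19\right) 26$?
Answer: $- \frac{1}{35374} \approx -2.8269 \cdot 10^{-5}$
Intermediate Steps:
$M = -39776$ ($M = -12 + 4 \left(-9941\right) = -12 - 39764 = -39776$)
$t = 4402$ ($t = 3908 - -494 = 3908 + 494 = 4402$)
$\frac{1}{M + t} = \frac{1}{-39776 + 4402} = \frac{1}{-35374} = - \frac{1}{35374}$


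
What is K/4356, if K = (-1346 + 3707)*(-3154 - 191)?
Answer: -877505/484 ≈ -1813.0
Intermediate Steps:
K = -7897545 (K = 2361*(-3345) = -7897545)
K/4356 = -7897545/4356 = -7897545*1/4356 = -877505/484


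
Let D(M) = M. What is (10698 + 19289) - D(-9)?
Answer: 29996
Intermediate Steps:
(10698 + 19289) - D(-9) = (10698 + 19289) - 1*(-9) = 29987 + 9 = 29996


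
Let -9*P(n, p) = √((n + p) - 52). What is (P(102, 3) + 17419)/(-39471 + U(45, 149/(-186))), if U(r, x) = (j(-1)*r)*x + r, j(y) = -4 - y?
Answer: -1079978/2437707 + 62*√53/21939363 ≈ -0.44301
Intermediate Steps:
U(r, x) = r - 3*r*x (U(r, x) = ((-4 - 1*(-1))*r)*x + r = ((-4 + 1)*r)*x + r = (-3*r)*x + r = -3*r*x + r = r - 3*r*x)
P(n, p) = -√(-52 + n + p)/9 (P(n, p) = -√((n + p) - 52)/9 = -√(-52 + n + p)/9)
(P(102, 3) + 17419)/(-39471 + U(45, 149/(-186))) = (-√(-52 + 102 + 3)/9 + 17419)/(-39471 + 45*(1 - 447/(-186))) = (-√53/9 + 17419)/(-39471 + 45*(1 - 447*(-1)/186)) = (17419 - √53/9)/(-39471 + 45*(1 - 3*(-149/186))) = (17419 - √53/9)/(-39471 + 45*(1 + 149/62)) = (17419 - √53/9)/(-39471 + 45*(211/62)) = (17419 - √53/9)/(-39471 + 9495/62) = (17419 - √53/9)/(-2437707/62) = (17419 - √53/9)*(-62/2437707) = -1079978/2437707 + 62*√53/21939363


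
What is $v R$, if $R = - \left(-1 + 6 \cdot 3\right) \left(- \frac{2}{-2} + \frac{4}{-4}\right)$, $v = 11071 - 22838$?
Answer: $0$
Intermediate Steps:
$v = -11767$
$R = 0$ ($R = - \left(-1 + 18\right) \left(\left(-2\right) \left(- \frac{1}{2}\right) + 4 \left(- \frac{1}{4}\right)\right) = - 17 \left(1 - 1\right) = - 17 \cdot 0 = \left(-1\right) 0 = 0$)
$v R = \left(-11767\right) 0 = 0$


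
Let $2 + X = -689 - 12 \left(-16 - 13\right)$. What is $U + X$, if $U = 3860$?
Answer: $3517$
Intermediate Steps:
$X = -343$ ($X = -2 - \left(689 + 12 \left(-16 - 13\right)\right) = -2 - 341 = -343$)
$U + X = 3860 - 343 = 3517$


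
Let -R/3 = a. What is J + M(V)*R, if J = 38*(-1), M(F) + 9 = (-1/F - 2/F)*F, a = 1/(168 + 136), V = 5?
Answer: -2879/76 ≈ -37.882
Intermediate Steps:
a = 1/304 ≈ 0.0032895
M(F) = -12 (M(F) = -9 + (-1/F - 2/F)*F = -9 + (-3/F)*F = -9 - 3 = -12)
R = -3/304 (R = -3*1/304 = -3/304 ≈ -0.0098684)
J = -38
J + M(V)*R = -38 - 12*(-3/304) = -38 + 9/76 = -2879/76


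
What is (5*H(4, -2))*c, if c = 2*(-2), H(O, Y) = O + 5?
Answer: -180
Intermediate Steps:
H(O, Y) = 5 + O
c = -4
(5*H(4, -2))*c = (5*(5 + 4))*(-4) = (5*9)*(-4) = 45*(-4) = -180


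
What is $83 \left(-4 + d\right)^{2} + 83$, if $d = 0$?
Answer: $1411$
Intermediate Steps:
$83 \left(-4 + d\right)^{2} + 83 = 83 \left(-4 + 0\right)^{2} + 83 = 83 \left(-4\right)^{2} + 83 = 83 \cdot 16 + 83 = 1328 + 83 = 1411$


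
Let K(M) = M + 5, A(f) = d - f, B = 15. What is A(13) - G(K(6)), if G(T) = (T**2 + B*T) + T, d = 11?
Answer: -299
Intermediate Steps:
A(f) = 11 - f
K(M) = 5 + M
G(T) = T**2 + 16*T (G(T) = (T**2 + 15*T) + T = T**2 + 16*T)
A(13) - G(K(6)) = (11 - 1*13) - (5 + 6)*(16 + (5 + 6)) = (11 - 13) - 11*(16 + 11) = -2 - 11*27 = -2 - 1*297 = -2 - 297 = -299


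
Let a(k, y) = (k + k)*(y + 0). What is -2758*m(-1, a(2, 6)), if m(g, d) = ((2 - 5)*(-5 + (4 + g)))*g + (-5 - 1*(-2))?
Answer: 24822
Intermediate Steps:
a(k, y) = 2*k*y (a(k, y) = (2*k)*y = 2*k*y)
m(g, d) = -3 + g*(3 - 3*g) (m(g, d) = (-3*(-1 + g))*g + (-5 + 2) = (3 - 3*g)*g - 3 = g*(3 - 3*g) - 3 = -3 + g*(3 - 3*g))
-2758*m(-1, a(2, 6)) = -2758*(-3 - 3*(-1)² + 3*(-1)) = -2758*(-3 - 3*1 - 3) = -2758*(-3 - 3 - 3) = -2758*(-9) = 24822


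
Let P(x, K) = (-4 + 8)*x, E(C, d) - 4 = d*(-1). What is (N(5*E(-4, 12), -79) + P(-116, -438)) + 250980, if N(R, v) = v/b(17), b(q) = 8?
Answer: 2004049/8 ≈ 2.5051e+5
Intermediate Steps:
E(C, d) = 4 - d (E(C, d) = 4 + d*(-1) = 4 - d)
N(R, v) = v/8
P(x, K) = 4*x
(N(5*E(-4, 12), -79) + P(-116, -438)) + 250980 = ((⅛)*(-79) + 4*(-116)) + 250980 = (-79/8 - 464) + 250980 = -3791/8 + 250980 = 2004049/8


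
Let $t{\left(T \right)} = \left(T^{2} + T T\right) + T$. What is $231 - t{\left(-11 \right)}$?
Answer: $0$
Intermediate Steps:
$t{\left(T \right)} = T + 2 T^{2}$ ($t{\left(T \right)} = \left(T^{2} + T^{2}\right) + T = 2 T^{2} + T = T + 2 T^{2}$)
$231 - t{\left(-11 \right)} = 231 - - 11 \left(1 + 2 \left(-11\right)\right) = 231 - - 11 \left(1 - 22\right) = 231 - \left(-11\right) \left(-21\right) = 231 - 231 = 0$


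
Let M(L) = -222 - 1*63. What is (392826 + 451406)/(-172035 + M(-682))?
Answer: -105529/21540 ≈ -4.8992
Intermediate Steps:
M(L) = -285 (M(L) = -222 - 63 = -285)
(392826 + 451406)/(-172035 + M(-682)) = (392826 + 451406)/(-172035 - 285) = 844232/(-172320) = 844232*(-1/172320) = -105529/21540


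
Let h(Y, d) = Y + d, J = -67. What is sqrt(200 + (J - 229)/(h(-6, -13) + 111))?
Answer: sqrt(104098)/23 ≈ 14.028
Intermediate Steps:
sqrt(200 + (J - 229)/(h(-6, -13) + 111)) = sqrt(200 + (-67 - 229)/((-6 - 13) + 111)) = sqrt(200 - 296/(-19 + 111)) = sqrt(200 - 296/92) = sqrt(200 - 296*1/92) = sqrt(200 - 74/23) = sqrt(4526/23) = sqrt(104098)/23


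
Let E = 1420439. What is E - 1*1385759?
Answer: 34680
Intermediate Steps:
E - 1*1385759 = 1420439 - 1*1385759 = 1420439 - 1385759 = 34680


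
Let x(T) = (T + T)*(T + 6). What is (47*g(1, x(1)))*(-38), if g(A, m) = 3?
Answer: -5358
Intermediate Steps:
x(T) = 2*T*(6 + T) (x(T) = (2*T)*(6 + T) = 2*T*(6 + T))
(47*g(1, x(1)))*(-38) = (47*3)*(-38) = 141*(-38) = -5358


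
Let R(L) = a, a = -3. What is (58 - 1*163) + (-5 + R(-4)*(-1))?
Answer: -107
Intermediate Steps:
R(L) = -3
(58 - 1*163) + (-5 + R(-4)*(-1)) = (58 - 1*163) + (-5 - 3*(-1)) = (58 - 163) + (-5 + 3) = -105 - 2 = -107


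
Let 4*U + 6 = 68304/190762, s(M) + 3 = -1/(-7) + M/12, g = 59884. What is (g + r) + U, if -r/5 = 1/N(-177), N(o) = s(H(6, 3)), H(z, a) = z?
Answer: 34271181563/572286 ≈ 59885.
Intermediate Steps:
s(M) = -20/7 + M/12 (s(M) = -3 + (-1/(-7) + M/12) = -3 + (-1*(-⅐) + M*(1/12)) = -3 + (⅐ + M/12) = -20/7 + M/12)
N(o) = -33/14 (N(o) = -20/7 + (1/12)*6 = -20/7 + ½ = -33/14)
U = -269067/190762 (U = -3/2 + (68304/190762)/4 = -3/2 + (68304*(1/190762))/4 = -3/2 + (¼)*(34152/95381) = -3/2 + 8538/95381 = -269067/190762 ≈ -1.4105)
r = 70/33 (r = -5/(-33/14) = -5*(-14/33) = 70/33 ≈ 2.1212)
(g + r) + U = (59884 + 70/33) - 269067/190762 = 1976242/33 - 269067/190762 = 34271181563/572286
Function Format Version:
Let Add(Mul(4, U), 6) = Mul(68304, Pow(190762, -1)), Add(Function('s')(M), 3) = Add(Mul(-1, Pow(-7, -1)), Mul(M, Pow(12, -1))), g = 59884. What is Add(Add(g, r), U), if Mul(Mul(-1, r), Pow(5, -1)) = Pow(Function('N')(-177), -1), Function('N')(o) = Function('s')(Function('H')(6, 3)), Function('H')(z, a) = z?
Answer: Rational(34271181563, 572286) ≈ 59885.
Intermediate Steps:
Function('s')(M) = Add(Rational(-20, 7), Mul(Rational(1, 12), M)) (Function('s')(M) = Add(-3, Add(Mul(-1, Pow(-7, -1)), Mul(M, Pow(12, -1)))) = Add(-3, Add(Mul(-1, Rational(-1, 7)), Mul(M, Rational(1, 12)))) = Add(-3, Add(Rational(1, 7), Mul(Rational(1, 12), M))) = Add(Rational(-20, 7), Mul(Rational(1, 12), M)))
Function('N')(o) = Rational(-33, 14) (Function('N')(o) = Add(Rational(-20, 7), Mul(Rational(1, 12), 6)) = Add(Rational(-20, 7), Rational(1, 2)) = Rational(-33, 14))
U = Rational(-269067, 190762) (U = Add(Rational(-3, 2), Mul(Rational(1, 4), Mul(68304, Pow(190762, -1)))) = Add(Rational(-3, 2), Mul(Rational(1, 4), Mul(68304, Rational(1, 190762)))) = Add(Rational(-3, 2), Mul(Rational(1, 4), Rational(34152, 95381))) = Add(Rational(-3, 2), Rational(8538, 95381)) = Rational(-269067, 190762) ≈ -1.4105)
r = Rational(70, 33) (r = Mul(-5, Pow(Rational(-33, 14), -1)) = Mul(-5, Rational(-14, 33)) = Rational(70, 33) ≈ 2.1212)
Add(Add(g, r), U) = Add(Add(59884, Rational(70, 33)), Rational(-269067, 190762)) = Add(Rational(1976242, 33), Rational(-269067, 190762)) = Rational(34271181563, 572286)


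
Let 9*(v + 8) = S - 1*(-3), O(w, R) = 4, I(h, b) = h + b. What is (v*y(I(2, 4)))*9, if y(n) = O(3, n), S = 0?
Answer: -276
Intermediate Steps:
I(h, b) = b + h
v = -23/3 (v = -8 + (0 - 1*(-3))/9 = -8 + (0 + 3)/9 = -8 + (1/9)*3 = -8 + 1/3 = -23/3 ≈ -7.6667)
y(n) = 4
(v*y(I(2, 4)))*9 = -23/3*4*9 = -92/3*9 = -276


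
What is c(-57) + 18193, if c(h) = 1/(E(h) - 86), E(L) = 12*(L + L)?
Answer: 26452621/1454 ≈ 18193.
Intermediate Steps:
E(L) = 24*L (E(L) = 12*(2*L) = 24*L)
c(h) = 1/(-86 + 24*h) (c(h) = 1/(24*h - 86) = 1/(-86 + 24*h))
c(-57) + 18193 = 1/(2*(-43 + 12*(-57))) + 18193 = 1/(2*(-43 - 684)) + 18193 = (½)/(-727) + 18193 = (½)*(-1/727) + 18193 = -1/1454 + 18193 = 26452621/1454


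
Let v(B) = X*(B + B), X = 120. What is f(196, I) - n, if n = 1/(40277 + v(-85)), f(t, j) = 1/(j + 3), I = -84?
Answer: -19958/1610037 ≈ -0.012396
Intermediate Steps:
f(t, j) = 1/(3 + j)
v(B) = 240*B (v(B) = 120*(B + B) = 120*(2*B) = 240*B)
n = 1/19877 (n = 1/(40277 + 240*(-85)) = 1/(40277 - 20400) = 1/19877 ≈ 5.0309e-5)
f(196, I) - n = 1/(3 - 84) - 1*1/19877 = 1/(-81) - 1/19877 = -1/81 - 1/19877 = -19958/1610037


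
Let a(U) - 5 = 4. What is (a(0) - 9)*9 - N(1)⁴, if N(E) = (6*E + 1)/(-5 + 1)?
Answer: -2401/256 ≈ -9.3789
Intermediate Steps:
a(U) = 9 (a(U) = 5 + 4 = 9)
N(E) = -¼ - 3*E/2 (N(E) = (1 + 6*E)/(-4) = (1 + 6*E)*(-¼) = -¼ - 3*E/2)
(a(0) - 9)*9 - N(1)⁴ = (9 - 9)*9 - (-¼ - 3/2*1)⁴ = 0*9 - (-¼ - 3/2)⁴ = 0 - (-7/4)⁴ = 0 - 1*2401/256 = 0 - 2401/256 = -2401/256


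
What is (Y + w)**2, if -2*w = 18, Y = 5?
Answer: 16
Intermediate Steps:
w = -9 (w = -1/2*18 = -9)
(Y + w)**2 = (5 - 9)**2 = (-4)**2 = 16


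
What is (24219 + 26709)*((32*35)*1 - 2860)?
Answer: -88614720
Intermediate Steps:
(24219 + 26709)*((32*35)*1 - 2860) = 50928*(1120*1 - 2860) = 50928*(1120 - 2860) = 50928*(-1740) = -88614720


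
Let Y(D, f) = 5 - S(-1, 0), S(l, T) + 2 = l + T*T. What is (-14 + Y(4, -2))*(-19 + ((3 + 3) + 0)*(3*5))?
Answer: -426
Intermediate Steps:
S(l, T) = -2 + l + T² (S(l, T) = -2 + (l + T*T) = -2 + (l + T²) = -2 + l + T²)
Y(D, f) = 8 (Y(D, f) = 5 - (-2 - 1 + 0²) = 5 - (-2 - 1 + 0) = 5 - 1*(-3) = 5 + 3 = 8)
(-14 + Y(4, -2))*(-19 + ((3 + 3) + 0)*(3*5)) = (-14 + 8)*(-19 + ((3 + 3) + 0)*(3*5)) = -6*(-19 + (6 + 0)*15) = -6*(-19 + 6*15) = -6*(-19 + 90) = -6*71 = -426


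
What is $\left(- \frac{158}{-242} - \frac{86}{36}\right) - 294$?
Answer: $- \frac{644113}{2178} \approx -295.74$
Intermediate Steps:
$\left(- \frac{158}{-242} - \frac{86}{36}\right) - 294 = \left(\left(-158\right) \left(- \frac{1}{242}\right) - \frac{43}{18}\right) - 294 = \left(\frac{79}{121} - \frac{43}{18}\right) - 294 = - \frac{3781}{2178} - 294 = - \frac{644113}{2178}$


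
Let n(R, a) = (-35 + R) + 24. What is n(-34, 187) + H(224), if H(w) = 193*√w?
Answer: -45 + 772*√14 ≈ 2843.6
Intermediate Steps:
n(R, a) = -11 + R
n(-34, 187) + H(224) = (-11 - 34) + 193*√224 = -45 + 193*(4*√14) = -45 + 772*√14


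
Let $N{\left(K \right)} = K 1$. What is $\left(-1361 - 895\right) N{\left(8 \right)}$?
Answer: $-18048$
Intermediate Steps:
$N{\left(K \right)} = K$
$\left(-1361 - 895\right) N{\left(8 \right)} = \left(-1361 - 895\right) 8 = \left(-2256\right) 8 = -18048$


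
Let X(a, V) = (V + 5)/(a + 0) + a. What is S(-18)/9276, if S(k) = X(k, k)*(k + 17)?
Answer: 311/166968 ≈ 0.0018626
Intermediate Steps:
X(a, V) = a + (5 + V)/a (X(a, V) = (5 + V)/a + a = a + (5 + V)/a)
S(k) = (17 + k)*(5 + k + k**2)/k (S(k) = ((5 + k + k**2)/k)*(k + 17) = ((5 + k + k**2)/k)*(17 + k) = (17 + k)*(5 + k + k**2)/k)
S(-18)/9276 = ((17 - 18)*(5 - 18 + (-18)**2)/(-18))/9276 = -1/18*(-1)*(5 - 18 + 324)*(1/9276) = -1/18*(-1)*311*(1/9276) = (311/18)*(1/9276) = 311/166968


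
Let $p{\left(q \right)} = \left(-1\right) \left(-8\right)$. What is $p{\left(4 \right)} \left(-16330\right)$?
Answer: $-130640$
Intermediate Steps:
$p{\left(q \right)} = 8$
$p{\left(4 \right)} \left(-16330\right) = 8 \left(-16330\right) = -130640$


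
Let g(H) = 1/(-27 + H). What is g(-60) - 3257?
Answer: -283360/87 ≈ -3257.0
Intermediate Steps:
g(-60) - 3257 = 1/(-27 - 60) - 3257 = 1/(-87) - 3257 = -1/87 - 3257 = -283360/87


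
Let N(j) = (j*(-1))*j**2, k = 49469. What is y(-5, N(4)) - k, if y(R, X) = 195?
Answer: -49274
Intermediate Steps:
N(j) = -j**3 (N(j) = (-j)*j**2 = -j**3)
y(-5, N(4)) - k = 195 - 1*49469 = 195 - 49469 = -49274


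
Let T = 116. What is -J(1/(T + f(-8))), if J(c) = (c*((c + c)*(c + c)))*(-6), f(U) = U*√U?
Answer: 3*I/(8*(9964*√2 + 21605*I)) ≈ 1.2177e-5 + 7.9421e-6*I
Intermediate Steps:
f(U) = U^(3/2)
J(c) = -24*c³ (J(c) = (c*((2*c)*(2*c)))*(-6) = (c*(4*c²))*(-6) = (4*c³)*(-6) = -24*c³)
-J(1/(T + f(-8))) = -(-24)*(1/(116 + (-8)^(3/2)))³ = -(-24)*(1/(116 - 16*I*√2))³ = -(-24)/(116 - 16*I*√2)³ = 24/(116 - 16*I*√2)³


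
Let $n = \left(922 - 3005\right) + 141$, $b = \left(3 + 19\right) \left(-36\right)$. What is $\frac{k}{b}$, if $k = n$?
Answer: $\frac{971}{396} \approx 2.452$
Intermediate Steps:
$b = -792$ ($b = 22 \left(-36\right) = -792$)
$n = -1942$ ($n = -2083 + 141 = -1942$)
$k = -1942$
$\frac{k}{b} = - \frac{1942}{-792} = \left(-1942\right) \left(- \frac{1}{792}\right) = \frac{971}{396}$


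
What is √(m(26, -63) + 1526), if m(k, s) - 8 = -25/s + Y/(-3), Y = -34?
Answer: √681667/21 ≈ 39.316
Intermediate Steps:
m(k, s) = 58/3 - 25/s (m(k, s) = 8 + (-25/s - 34/(-3)) = 8 + (-25/s - 34*(-⅓)) = 8 + (-25/s + 34/3) = 8 + (34/3 - 25/s) = 58/3 - 25/s)
√(m(26, -63) + 1526) = √((58/3 - 25/(-63)) + 1526) = √((58/3 - 25*(-1/63)) + 1526) = √((58/3 + 25/63) + 1526) = √(1243/63 + 1526) = √(97381/63) = √681667/21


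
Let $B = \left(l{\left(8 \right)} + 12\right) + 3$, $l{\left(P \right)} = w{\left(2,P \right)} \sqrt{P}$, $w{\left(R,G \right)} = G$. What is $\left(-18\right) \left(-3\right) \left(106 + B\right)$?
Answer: $6534 + 864 \sqrt{2} \approx 7755.9$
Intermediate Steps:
$l{\left(P \right)} = P^{\frac{3}{2}}$ ($l{\left(P \right)} = P \sqrt{P} = P^{\frac{3}{2}}$)
$B = 15 + 16 \sqrt{2}$ ($B = \left(8^{\frac{3}{2}} + 12\right) + 3 = \left(16 \sqrt{2} + 12\right) + 3 = \left(12 + 16 \sqrt{2}\right) + 3 = 15 + 16 \sqrt{2} \approx 37.627$)
$\left(-18\right) \left(-3\right) \left(106 + B\right) = \left(-18\right) \left(-3\right) \left(106 + \left(15 + 16 \sqrt{2}\right)\right) = 54 \left(121 + 16 \sqrt{2}\right) = 6534 + 864 \sqrt{2}$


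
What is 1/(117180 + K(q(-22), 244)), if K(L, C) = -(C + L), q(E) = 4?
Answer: 1/116932 ≈ 8.5520e-6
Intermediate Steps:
K(L, C) = -C - L
1/(117180 + K(q(-22), 244)) = 1/(117180 + (-1*244 - 1*4)) = 1/(117180 + (-244 - 4)) = 1/(117180 - 248) = 1/116932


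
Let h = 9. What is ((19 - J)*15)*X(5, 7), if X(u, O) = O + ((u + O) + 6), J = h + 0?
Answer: 3750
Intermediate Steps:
J = 9 (J = 9 + 0 = 9)
X(u, O) = 6 + u + 2*O (X(u, O) = O + ((O + u) + 6) = O + (6 + O + u) = 6 + u + 2*O)
((19 - J)*15)*X(5, 7) = ((19 - 1*9)*15)*(6 + 5 + 2*7) = ((19 - 9)*15)*(6 + 5 + 14) = (10*15)*25 = 150*25 = 3750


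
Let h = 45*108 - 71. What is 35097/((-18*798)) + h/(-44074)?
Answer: -269275729/105513156 ≈ -2.5521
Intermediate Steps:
h = 4789 (h = 4860 - 71 = 4789)
35097/((-18*798)) + h/(-44074) = 35097/((-18*798)) + 4789/(-44074) = 35097/(-14364) + 4789*(-1/44074) = 35097*(-1/14364) - 4789/44074 = -11699/4788 - 4789/44074 = -269275729/105513156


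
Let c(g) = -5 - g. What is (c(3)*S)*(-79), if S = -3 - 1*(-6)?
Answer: 1896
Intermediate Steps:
S = 3 (S = -3 + 6 = 3)
(c(3)*S)*(-79) = ((-5 - 1*3)*3)*(-79) = ((-5 - 3)*3)*(-79) = -8*3*(-79) = -24*(-79) = 1896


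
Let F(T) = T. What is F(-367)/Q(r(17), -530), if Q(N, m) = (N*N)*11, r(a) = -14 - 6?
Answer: -367/4400 ≈ -0.083409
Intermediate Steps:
r(a) = -20
Q(N, m) = 11*N² (Q(N, m) = N²*11 = 11*N²)
F(-367)/Q(r(17), -530) = -367/(11*(-20)²) = -367/(11*400) = -367/4400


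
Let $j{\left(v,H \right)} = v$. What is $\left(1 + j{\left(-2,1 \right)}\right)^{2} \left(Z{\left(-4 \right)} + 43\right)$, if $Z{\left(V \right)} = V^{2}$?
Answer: $59$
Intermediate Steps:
$\left(1 + j{\left(-2,1 \right)}\right)^{2} \left(Z{\left(-4 \right)} + 43\right) = \left(1 - 2\right)^{2} \left(\left(-4\right)^{2} + 43\right) = \left(-1\right)^{2} \left(16 + 43\right) = 1 \cdot 59 = 59$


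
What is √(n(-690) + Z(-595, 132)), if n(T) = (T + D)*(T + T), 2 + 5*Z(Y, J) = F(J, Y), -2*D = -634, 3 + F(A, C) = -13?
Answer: √12868410/5 ≈ 717.45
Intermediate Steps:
F(A, C) = -16 (F(A, C) = -3 - 13 = -16)
D = 317 (D = -½*(-634) = 317)
Z(Y, J) = -18/5 (Z(Y, J) = -⅖ + (⅕)*(-16) = -⅖ - 16/5 = -18/5)
n(T) = 2*T*(317 + T) (n(T) = (T + 317)*(T + T) = (317 + T)*(2*T) = 2*T*(317 + T))
√(n(-690) + Z(-595, 132)) = √(2*(-690)*(317 - 690) - 18/5) = √(2*(-690)*(-373) - 18/5) = √(514740 - 18/5) = √(2573682/5) = √12868410/5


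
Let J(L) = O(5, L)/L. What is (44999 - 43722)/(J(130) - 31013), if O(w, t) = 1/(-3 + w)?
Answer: -332020/8063379 ≈ -0.041176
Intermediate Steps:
J(L) = 1/(2*L) (J(L) = 1/((-3 + 5)*L) = 1/(2*L))
(44999 - 43722)/(J(130) - 31013) = (44999 - 43722)/((½)/130 - 31013) = 1277/((½)*(1/130) - 31013) = 1277/(1/260 - 31013) = 1277/(-8063379/260) = 1277*(-260/8063379) = -332020/8063379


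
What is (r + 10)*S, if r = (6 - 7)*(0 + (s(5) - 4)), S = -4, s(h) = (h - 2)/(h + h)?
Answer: -274/5 ≈ -54.800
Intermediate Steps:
s(h) = (-2 + h)/(2*h) (s(h) = (-2 + h)/((2*h)) = (-2 + h)*(1/(2*h)) = (-2 + h)/(2*h))
r = 37/10 (r = (6 - 7)*(0 + ((½)*(-2 + 5)/5 - 4)) = -(0 + ((½)*(⅕)*3 - 4)) = -(0 + (3/10 - 4)) = -(0 - 37/10) = -1*(-37/10) = 37/10 ≈ 3.7000)
(r + 10)*S = (37/10 + 10)*(-4) = (137/10)*(-4) = -274/5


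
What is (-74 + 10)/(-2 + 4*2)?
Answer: -32/3 ≈ -10.667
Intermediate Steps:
(-74 + 10)/(-2 + 4*2) = -64/(-2 + 8) = -64/6 = -64*⅙ = -32/3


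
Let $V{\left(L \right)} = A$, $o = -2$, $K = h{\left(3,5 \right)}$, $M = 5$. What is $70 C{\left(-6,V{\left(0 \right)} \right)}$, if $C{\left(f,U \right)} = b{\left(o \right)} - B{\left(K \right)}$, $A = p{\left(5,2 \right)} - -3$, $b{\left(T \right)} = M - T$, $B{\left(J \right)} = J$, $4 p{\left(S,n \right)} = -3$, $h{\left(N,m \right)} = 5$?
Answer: $140$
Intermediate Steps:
$p{\left(S,n \right)} = - \frac{3}{4}$ ($p{\left(S,n \right)} = \frac{1}{4} \left(-3\right) = - \frac{3}{4}$)
$K = 5$
$b{\left(T \right)} = 5 - T$
$A = \frac{9}{4}$ ($A = - \frac{3}{4} - -3 = - \frac{3}{4} + 3 = \frac{9}{4} \approx 2.25$)
$V{\left(L \right)} = \frac{9}{4}$
$C{\left(f,U \right)} = 2$ ($C{\left(f,U \right)} = \left(5 - -2\right) - 5 = \left(5 + 2\right) - 5 = 7 - 5 = 2$)
$70 C{\left(-6,V{\left(0 \right)} \right)} = 70 \cdot 2 = 140$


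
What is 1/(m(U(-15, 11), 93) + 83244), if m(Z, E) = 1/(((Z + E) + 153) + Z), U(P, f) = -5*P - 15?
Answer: 366/30467305 ≈ 1.2013e-5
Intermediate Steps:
U(P, f) = -15 - 5*P
m(Z, E) = 1/(153 + E + 2*Z) (m(Z, E) = 1/(((E + Z) + 153) + Z) = 1/((153 + E + Z) + Z) = 1/(153 + E + 2*Z))
1/(m(U(-15, 11), 93) + 83244) = 1/(1/(153 + 93 + 2*(-15 - 5*(-15))) + 83244) = 1/(1/(153 + 93 + 2*(-15 + 75)) + 83244) = 1/(1/(153 + 93 + 2*60) + 83244) = 1/(1/(153 + 93 + 120) + 83244) = 1/(1/366 + 83244) = 1/(30467305/366) = 366/30467305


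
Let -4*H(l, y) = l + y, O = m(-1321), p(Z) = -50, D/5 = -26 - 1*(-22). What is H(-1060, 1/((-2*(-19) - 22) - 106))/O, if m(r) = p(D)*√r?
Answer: 95401*I*√1321/23778000 ≈ 0.14582*I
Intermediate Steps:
D = -20 (D = 5*(-26 - 1*(-22)) = 5*(-26 + 22) = 5*(-4) = -20)
m(r) = -50*√r
O = -50*I*√1321 ≈ -1817.3*I
H(l, y) = -l/4 - y/4 (H(l, y) = -(l + y)/4 = -l/4 - y/4)
H(-1060, 1/((-2*(-19) - 22) - 106))/O = (-¼*(-1060) - 1/(4*((-2*(-19) - 22) - 106)))/((-50*I*√1321)) = (265 - 1/(4*((38 - 22) - 106)))*(I*√1321/66050) = (265 - 1/(4*(16 - 106)))*(I*√1321/66050) = (265 - ¼/(-90))*(I*√1321/66050) = (265 - ¼*(-1/90))*(I*√1321/66050) = (265 + 1/360)*(I*√1321/66050) = 95401*(I*√1321/66050)/360 = 95401*I*√1321/23778000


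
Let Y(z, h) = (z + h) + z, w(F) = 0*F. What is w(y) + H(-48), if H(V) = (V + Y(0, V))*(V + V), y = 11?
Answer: 9216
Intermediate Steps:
w(F) = 0
Y(z, h) = h + 2*z (Y(z, h) = (h + z) + z = h + 2*z)
H(V) = 4*V² (H(V) = (V + (V + 2*0))*(V + V) = (V + (V + 0))*(2*V) = (V + V)*(2*V) = (2*V)*(2*V) = 4*V²)
w(y) + H(-48) = 0 + 4*(-48)² = 0 + 4*2304 = 0 + 9216 = 9216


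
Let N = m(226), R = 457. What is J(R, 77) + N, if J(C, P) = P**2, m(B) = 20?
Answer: 5949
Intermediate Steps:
N = 20
J(R, 77) + N = 77**2 + 20 = 5929 + 20 = 5949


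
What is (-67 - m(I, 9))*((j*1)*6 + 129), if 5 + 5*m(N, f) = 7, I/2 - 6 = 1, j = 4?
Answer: -51561/5 ≈ -10312.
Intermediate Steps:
I = 14 (I = 12 + 2*1 = 12 + 2 = 14)
m(N, f) = ⅖ (m(N, f) = -1 + (⅕)*7 = -1 + 7/5 = ⅖)
(-67 - m(I, 9))*((j*1)*6 + 129) = (-67 - 1*⅖)*((4*1)*6 + 129) = (-67 - ⅖)*(4*6 + 129) = -337*(24 + 129)/5 = -337/5*153 = -51561/5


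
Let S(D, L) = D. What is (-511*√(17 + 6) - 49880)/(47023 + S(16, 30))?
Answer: -49880/47039 - 511*√23/47039 ≈ -1.1125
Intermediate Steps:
(-511*√(17 + 6) - 49880)/(47023 + S(16, 30)) = (-511*√(17 + 6) - 49880)/(47023 + 16) = (-511*√23 - 49880)/47039 = (-49880 - 511*√23)*(1/47039) = -49880/47039 - 511*√23/47039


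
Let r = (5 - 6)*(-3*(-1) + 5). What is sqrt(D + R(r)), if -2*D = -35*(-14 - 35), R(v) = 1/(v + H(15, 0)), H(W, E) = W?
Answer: I*sqrt(168042)/14 ≈ 29.281*I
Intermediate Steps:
r = -8 (r = -(3 + 5) = -1*8 = -8)
R(v) = 1/(15 + v) (R(v) = 1/(v + 15) = 1/(15 + v))
D = -1715/2 (D = -(-35)*(-14 - 35)/2 = -(-35)*(-49)/2 = -1/2*1715 = -1715/2 ≈ -857.50)
sqrt(D + R(r)) = sqrt(-1715/2 + 1/(15 - 8)) = sqrt(-1715/2 + 1/7) = sqrt(-12003/14) = I*sqrt(168042)/14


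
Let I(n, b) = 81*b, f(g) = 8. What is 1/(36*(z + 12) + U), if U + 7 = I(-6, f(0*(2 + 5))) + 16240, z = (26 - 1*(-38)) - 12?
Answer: 1/19185 ≈ 5.2124e-5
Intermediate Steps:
z = 52 (z = (26 + 38) - 12 = 64 - 12 = 52)
U = 16881 (U = -7 + (81*8 + 16240) = -7 + (648 + 16240) = -7 + 16888 = 16881)
1/(36*(z + 12) + U) = 1/(36*(52 + 12) + 16881) = 1/(36*64 + 16881) = 1/(2304 + 16881) = 1/19185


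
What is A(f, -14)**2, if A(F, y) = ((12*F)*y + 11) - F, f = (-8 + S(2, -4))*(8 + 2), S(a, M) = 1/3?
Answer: 1513443409/9 ≈ 1.6816e+8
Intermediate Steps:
S(a, M) = 1/3
f = -230/3 (f = (-8 + 1/3)*(8 + 2) = -23/3*10 = -230/3 ≈ -76.667)
A(F, y) = 11 - F + 12*F*y (A(F, y) = (12*F*y + 11) - F = (11 + 12*F*y) - F = 11 - F + 12*F*y)
A(f, -14)**2 = (11 - 1*(-230/3) + 12*(-230/3)*(-14))**2 = (11 + 230/3 + 12880)**2 = (38903/3)**2 = 1513443409/9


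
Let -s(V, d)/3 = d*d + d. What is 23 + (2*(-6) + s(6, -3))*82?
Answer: -2437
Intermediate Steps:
s(V, d) = -3*d - 3*d² (s(V, d) = -3*(d*d + d) = -3*(d² + d) = -3*(d + d²) = -3*d - 3*d²)
23 + (2*(-6) + s(6, -3))*82 = 23 + (2*(-6) - 3*(-3)*(1 - 3))*82 = 23 + (-12 - 3*(-3)*(-2))*82 = 23 + (-12 - 18)*82 = 23 - 30*82 = 23 - 2460 = -2437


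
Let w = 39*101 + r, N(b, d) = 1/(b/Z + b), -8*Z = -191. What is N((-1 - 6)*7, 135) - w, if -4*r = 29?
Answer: -153354741/39004 ≈ -3931.8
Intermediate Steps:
r = -29/4 (r = -¼*29 = -29/4 ≈ -7.2500)
Z = 191/8 (Z = -⅛*(-191) = 191/8 ≈ 23.875)
N(b, d) = 191/(199*b) (N(b, d) = 1/(b/(191/8) + b) = 1/(b*(8/191) + b) = 1/(8*b/191 + b) = 1/(199*b/191) = 191/(199*b))
w = 15727/4 (w = 39*101 - 29/4 = 3939 - 29/4 = 15727/4 ≈ 3931.8)
N((-1 - 6)*7, 135) - w = 191/(199*(((-1 - 6)*7))) - 1*15727/4 = 191/(199*((-7*7))) - 15727/4 = (191/199)/(-49) - 15727/4 = (191/199)*(-1/49) - 15727/4 = -191/9751 - 15727/4 = -153354741/39004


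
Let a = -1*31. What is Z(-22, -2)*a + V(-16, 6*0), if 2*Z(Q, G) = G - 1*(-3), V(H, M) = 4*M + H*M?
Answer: -31/2 ≈ -15.500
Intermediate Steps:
a = -31
Z(Q, G) = 3/2 + G/2 (Z(Q, G) = (G - 1*(-3))/2 = (G + 3)/2 = (3 + G)/2 = 3/2 + G/2)
Z(-22, -2)*a + V(-16, 6*0) = (3/2 + (1/2)*(-2))*(-31) + (6*0)*(4 - 16) = (3/2 - 1)*(-31) + 0*(-12) = (1/2)*(-31) + 0 = -31/2 + 0 = -31/2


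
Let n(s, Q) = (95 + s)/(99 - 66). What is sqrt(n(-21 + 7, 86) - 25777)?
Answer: 8*I*sqrt(48730)/11 ≈ 160.54*I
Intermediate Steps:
n(s, Q) = 95/33 + s/33 (n(s, Q) = (95 + s)/33 = (95 + s)*(1/33) = 95/33 + s/33)
sqrt(n(-21 + 7, 86) - 25777) = sqrt((95/33 + (-21 + 7)/33) - 25777) = sqrt((95/33 + (1/33)*(-14)) - 25777) = sqrt((95/33 - 14/33) - 25777) = sqrt(27/11 - 25777) = sqrt(-283520/11) = 8*I*sqrt(48730)/11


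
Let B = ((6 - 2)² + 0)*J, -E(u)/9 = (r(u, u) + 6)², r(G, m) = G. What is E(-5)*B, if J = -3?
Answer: 432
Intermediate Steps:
E(u) = -9*(6 + u)² (E(u) = -9*(u + 6)² = -9*(6 + u)²)
B = -48 (B = ((6 - 2)² + 0)*(-3) = (4² + 0)*(-3) = (16 + 0)*(-3) = 16*(-3) = -48)
E(-5)*B = -9*(6 - 5)²*(-48) = -9*1²*(-48) = -9*1*(-48) = -9*(-48) = 432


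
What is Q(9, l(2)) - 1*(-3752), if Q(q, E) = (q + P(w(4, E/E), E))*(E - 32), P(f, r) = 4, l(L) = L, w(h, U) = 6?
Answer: 3362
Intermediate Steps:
Q(q, E) = (-32 + E)*(4 + q) (Q(q, E) = (q + 4)*(E - 32) = (4 + q)*(-32 + E) = (-32 + E)*(4 + q))
Q(9, l(2)) - 1*(-3752) = (-128 - 32*9 + 4*2 + 2*9) - 1*(-3752) = (-128 - 288 + 8 + 18) + 3752 = -390 + 3752 = 3362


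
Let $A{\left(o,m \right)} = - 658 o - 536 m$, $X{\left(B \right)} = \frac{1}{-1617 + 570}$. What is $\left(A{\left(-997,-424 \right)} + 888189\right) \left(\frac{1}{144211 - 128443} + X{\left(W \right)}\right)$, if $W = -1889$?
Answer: $- \frac{965849717}{611448} \approx -1579.6$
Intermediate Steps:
$X{\left(B \right)} = - \frac{1}{1047}$ ($X{\left(B \right)} = \frac{1}{-1047} = - \frac{1}{1047}$)
$\left(A{\left(-997,-424 \right)} + 888189\right) \left(\frac{1}{144211 - 128443} + X{\left(W \right)}\right) = \left(\left(\left(-658\right) \left(-997\right) - -227264\right) + 888189\right) \left(\frac{1}{144211 - 128443} - \frac{1}{1047}\right) = \left(\left(656026 + 227264\right) + 888189\right) \left(\frac{1}{15768} - \frac{1}{1047}\right) = \left(883290 + 888189\right) \left(\frac{1}{15768} - \frac{1}{1047}\right) = 1771479 \left(- \frac{4907}{5503032}\right) = - \frac{965849717}{611448}$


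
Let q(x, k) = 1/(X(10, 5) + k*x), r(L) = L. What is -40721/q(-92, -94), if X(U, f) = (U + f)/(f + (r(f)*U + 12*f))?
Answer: -8099691947/23 ≈ -3.5216e+8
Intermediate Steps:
X(U, f) = (U + f)/(13*f + U*f) (X(U, f) = (U + f)/(f + (f*U + 12*f)) = (U + f)/(f + (U*f + 12*f)) = (U + f)/(f + (12*f + U*f)) = (U + f)/(13*f + U*f))
q(x, k) = 1/(3/23 + k*x) (q(x, k) = 1/((10 + 5)/(5*(13 + 10)) + k*x) = 1/((⅕)*15/23 + k*x) = 1/((⅕)*(1/23)*15 + k*x) = 1/(3/23 + k*x))
-40721/q(-92, -94) = -40721/(23/(3 + 23*(-94)*(-92))) = -40721/(23/(3 + 198904)) = -40721/(23/198907) = -40721/(23*(1/198907)) = -40721/23/198907 = -40721*198907/23 = -8099691947/23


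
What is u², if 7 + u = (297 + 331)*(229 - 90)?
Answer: 7618671225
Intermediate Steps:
u = 87285 (u = -7 + (297 + 331)*(229 - 90) = -7 + 628*139 = -7 + 87292 = 87285)
u² = 87285² = 7618671225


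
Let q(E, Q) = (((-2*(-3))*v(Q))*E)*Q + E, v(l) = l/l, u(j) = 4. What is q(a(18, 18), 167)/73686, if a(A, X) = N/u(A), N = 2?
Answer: 1003/147372 ≈ 0.0068059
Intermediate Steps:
v(l) = 1
a(A, X) = ½ (a(A, X) = 2/4 = 2*(¼) = ½)
q(E, Q) = E + 6*E*Q (q(E, Q) = ((-2*(-3)*1)*E)*Q + E = ((6*1)*E)*Q + E = (6*E)*Q + E = 6*E*Q + E = E + 6*E*Q)
q(a(18, 18), 167)/73686 = ((1 + 6*167)/2)/73686 = ((1 + 1002)/2)*(1/73686) = ((½)*1003)*(1/73686) = (1003/2)*(1/73686) = 1003/147372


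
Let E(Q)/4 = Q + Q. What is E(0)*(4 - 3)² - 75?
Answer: -75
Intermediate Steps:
E(Q) = 8*Q (E(Q) = 4*(Q + Q) = 4*(2*Q) = 8*Q)
E(0)*(4 - 3)² - 75 = (8*0)*(4 - 3)² - 75 = 0*1² - 75 = 0*1 - 75 = 0 - 75 = -75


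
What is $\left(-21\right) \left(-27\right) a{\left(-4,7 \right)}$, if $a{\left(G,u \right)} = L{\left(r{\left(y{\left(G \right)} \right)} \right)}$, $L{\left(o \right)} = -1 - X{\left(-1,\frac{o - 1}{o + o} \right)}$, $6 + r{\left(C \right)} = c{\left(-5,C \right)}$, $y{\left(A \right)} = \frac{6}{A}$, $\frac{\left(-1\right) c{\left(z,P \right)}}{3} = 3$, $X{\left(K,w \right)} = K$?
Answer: $0$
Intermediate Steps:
$c{\left(z,P \right)} = -9$ ($c{\left(z,P \right)} = \left(-3\right) 3 = -9$)
$r{\left(C \right)} = -15$ ($r{\left(C \right)} = -6 - 9 = -15$)
$L{\left(o \right)} = 0$ ($L{\left(o \right)} = -1 - -1 = -1 + 1 = 0$)
$a{\left(G,u \right)} = 0$
$\left(-21\right) \left(-27\right) a{\left(-4,7 \right)} = \left(-21\right) \left(-27\right) 0 = 567 \cdot 0 = 0$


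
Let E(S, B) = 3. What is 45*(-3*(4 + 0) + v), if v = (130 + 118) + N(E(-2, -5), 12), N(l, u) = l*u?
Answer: 12240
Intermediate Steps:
v = 284 (v = (130 + 118) + 3*12 = 248 + 36 = 284)
45*(-3*(4 + 0) + v) = 45*(-3*(4 + 0) + 284) = 45*(-3*4 + 284) = 45*(-12 + 284) = 45*272 = 12240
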